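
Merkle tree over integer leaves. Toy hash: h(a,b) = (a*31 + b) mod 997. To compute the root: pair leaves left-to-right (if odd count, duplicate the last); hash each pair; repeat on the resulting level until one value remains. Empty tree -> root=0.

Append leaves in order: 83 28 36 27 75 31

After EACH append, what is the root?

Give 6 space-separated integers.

Answer: 83 607 29 20 651 240

Derivation:
After append 83 (leaves=[83]):
  L0: [83]
  root=83
After append 28 (leaves=[83, 28]):
  L0: [83, 28]
  L1: h(83,28)=(83*31+28)%997=607 -> [607]
  root=607
After append 36 (leaves=[83, 28, 36]):
  L0: [83, 28, 36]
  L1: h(83,28)=(83*31+28)%997=607 h(36,36)=(36*31+36)%997=155 -> [607, 155]
  L2: h(607,155)=(607*31+155)%997=29 -> [29]
  root=29
After append 27 (leaves=[83, 28, 36, 27]):
  L0: [83, 28, 36, 27]
  L1: h(83,28)=(83*31+28)%997=607 h(36,27)=(36*31+27)%997=146 -> [607, 146]
  L2: h(607,146)=(607*31+146)%997=20 -> [20]
  root=20
After append 75 (leaves=[83, 28, 36, 27, 75]):
  L0: [83, 28, 36, 27, 75]
  L1: h(83,28)=(83*31+28)%997=607 h(36,27)=(36*31+27)%997=146 h(75,75)=(75*31+75)%997=406 -> [607, 146, 406]
  L2: h(607,146)=(607*31+146)%997=20 h(406,406)=(406*31+406)%997=31 -> [20, 31]
  L3: h(20,31)=(20*31+31)%997=651 -> [651]
  root=651
After append 31 (leaves=[83, 28, 36, 27, 75, 31]):
  L0: [83, 28, 36, 27, 75, 31]
  L1: h(83,28)=(83*31+28)%997=607 h(36,27)=(36*31+27)%997=146 h(75,31)=(75*31+31)%997=362 -> [607, 146, 362]
  L2: h(607,146)=(607*31+146)%997=20 h(362,362)=(362*31+362)%997=617 -> [20, 617]
  L3: h(20,617)=(20*31+617)%997=240 -> [240]
  root=240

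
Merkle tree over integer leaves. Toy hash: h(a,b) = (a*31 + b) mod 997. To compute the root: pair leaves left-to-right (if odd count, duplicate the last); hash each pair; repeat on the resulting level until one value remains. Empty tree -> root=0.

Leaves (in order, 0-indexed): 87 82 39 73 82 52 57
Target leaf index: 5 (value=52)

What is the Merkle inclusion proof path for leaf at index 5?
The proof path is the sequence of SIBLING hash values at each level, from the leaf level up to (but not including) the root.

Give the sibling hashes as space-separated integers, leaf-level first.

L0 (leaves): [87, 82, 39, 73, 82, 52, 57], target index=5
L1: h(87,82)=(87*31+82)%997=785 [pair 0] h(39,73)=(39*31+73)%997=285 [pair 1] h(82,52)=(82*31+52)%997=600 [pair 2] h(57,57)=(57*31+57)%997=827 [pair 3] -> [785, 285, 600, 827]
  Sibling for proof at L0: 82
L2: h(785,285)=(785*31+285)%997=692 [pair 0] h(600,827)=(600*31+827)%997=484 [pair 1] -> [692, 484]
  Sibling for proof at L1: 827
L3: h(692,484)=(692*31+484)%997=2 [pair 0] -> [2]
  Sibling for proof at L2: 692
Root: 2
Proof path (sibling hashes from leaf to root): [82, 827, 692]

Answer: 82 827 692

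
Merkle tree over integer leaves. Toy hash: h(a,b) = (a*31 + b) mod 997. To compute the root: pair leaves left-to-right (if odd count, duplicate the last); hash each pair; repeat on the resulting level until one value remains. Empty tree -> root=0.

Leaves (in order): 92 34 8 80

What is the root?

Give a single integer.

Answer: 64

Derivation:
L0: [92, 34, 8, 80]
L1: h(92,34)=(92*31+34)%997=892 h(8,80)=(8*31+80)%997=328 -> [892, 328]
L2: h(892,328)=(892*31+328)%997=64 -> [64]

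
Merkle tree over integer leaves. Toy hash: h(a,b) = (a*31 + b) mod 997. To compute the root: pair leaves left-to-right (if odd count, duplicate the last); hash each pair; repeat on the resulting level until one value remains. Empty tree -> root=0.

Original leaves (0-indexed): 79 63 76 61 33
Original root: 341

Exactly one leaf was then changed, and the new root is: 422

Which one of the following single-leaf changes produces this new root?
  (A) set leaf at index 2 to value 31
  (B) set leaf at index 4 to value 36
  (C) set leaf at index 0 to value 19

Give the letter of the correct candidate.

Original leaves: [79, 63, 76, 61, 33]
Target new root: 422
Try each candidate change and compute the resulting root:
Candidate A: set leaf[2] = 31 -> leaves = [79, 63, 31, 61, 33]
  L0: [79, 63, 31, 61, 33]
  L1: h(79,63)=(79*31+63)%997=518 h(31,61)=(31*31+61)%997=25 h(33,33)=(33*31+33)%997=59 -> [518, 25, 59]
  L2: h(518,25)=(518*31+25)%997=131 h(59,59)=(59*31+59)%997=891 -> [131, 891]
  L3: h(131,891)=(131*31+891)%997=964 -> [964]
  root = 964 != target 422
Candidate B: set leaf[4] = 36 -> leaves = [79, 63, 76, 61, 36]
  L0: [79, 63, 76, 61, 36]
  L1: h(79,63)=(79*31+63)%997=518 h(76,61)=(76*31+61)%997=423 h(36,36)=(36*31+36)%997=155 -> [518, 423, 155]
  L2: h(518,423)=(518*31+423)%997=529 h(155,155)=(155*31+155)%997=972 -> [529, 972]
  L3: h(529,972)=(529*31+972)%997=422 -> [422]
  root = 422 == target 422  ** MATCH **
Candidate C: set leaf[0] = 19 -> leaves = [19, 63, 76, 61, 33]
  L0: [19, 63, 76, 61, 33]
  L1: h(19,63)=(19*31+63)%997=652 h(76,61)=(76*31+61)%997=423 h(33,33)=(33*31+33)%997=59 -> [652, 423, 59]
  L2: h(652,423)=(652*31+423)%997=695 h(59,59)=(59*31+59)%997=891 -> [695, 891]
  L3: h(695,891)=(695*31+891)%997=502 -> [502]
  root = 502 != target 422
Candidate B produces the target root.

Answer: B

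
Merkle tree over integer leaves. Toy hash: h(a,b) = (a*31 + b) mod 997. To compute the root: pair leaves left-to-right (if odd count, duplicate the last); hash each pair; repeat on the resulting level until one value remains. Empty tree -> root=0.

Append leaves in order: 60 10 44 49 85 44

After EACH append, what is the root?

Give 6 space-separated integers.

After append 60 (leaves=[60]):
  L0: [60]
  root=60
After append 10 (leaves=[60, 10]):
  L0: [60, 10]
  L1: h(60,10)=(60*31+10)%997=873 -> [873]
  root=873
After append 44 (leaves=[60, 10, 44]):
  L0: [60, 10, 44]
  L1: h(60,10)=(60*31+10)%997=873 h(44,44)=(44*31+44)%997=411 -> [873, 411]
  L2: h(873,411)=(873*31+411)%997=555 -> [555]
  root=555
After append 49 (leaves=[60, 10, 44, 49]):
  L0: [60, 10, 44, 49]
  L1: h(60,10)=(60*31+10)%997=873 h(44,49)=(44*31+49)%997=416 -> [873, 416]
  L2: h(873,416)=(873*31+416)%997=560 -> [560]
  root=560
After append 85 (leaves=[60, 10, 44, 49, 85]):
  L0: [60, 10, 44, 49, 85]
  L1: h(60,10)=(60*31+10)%997=873 h(44,49)=(44*31+49)%997=416 h(85,85)=(85*31+85)%997=726 -> [873, 416, 726]
  L2: h(873,416)=(873*31+416)%997=560 h(726,726)=(726*31+726)%997=301 -> [560, 301]
  L3: h(560,301)=(560*31+301)%997=712 -> [712]
  root=712
After append 44 (leaves=[60, 10, 44, 49, 85, 44]):
  L0: [60, 10, 44, 49, 85, 44]
  L1: h(60,10)=(60*31+10)%997=873 h(44,49)=(44*31+49)%997=416 h(85,44)=(85*31+44)%997=685 -> [873, 416, 685]
  L2: h(873,416)=(873*31+416)%997=560 h(685,685)=(685*31+685)%997=983 -> [560, 983]
  L3: h(560,983)=(560*31+983)%997=397 -> [397]
  root=397

Answer: 60 873 555 560 712 397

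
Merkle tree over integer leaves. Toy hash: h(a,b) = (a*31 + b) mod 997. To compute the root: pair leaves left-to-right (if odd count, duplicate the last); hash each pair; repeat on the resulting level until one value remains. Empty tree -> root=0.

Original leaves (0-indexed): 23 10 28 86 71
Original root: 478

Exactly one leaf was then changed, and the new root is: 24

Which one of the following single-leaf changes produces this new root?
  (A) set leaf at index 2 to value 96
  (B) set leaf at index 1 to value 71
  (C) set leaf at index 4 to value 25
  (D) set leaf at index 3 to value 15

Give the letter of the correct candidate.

Original leaves: [23, 10, 28, 86, 71]
Target new root: 24
Try each candidate change and compute the resulting root:
Candidate A: set leaf[2] = 96 -> leaves = [23, 10, 96, 86, 71]
  L0: [23, 10, 96, 86, 71]
  L1: h(23,10)=(23*31+10)%997=723 h(96,86)=(96*31+86)%997=71 h(71,71)=(71*31+71)%997=278 -> [723, 71, 278]
  L2: h(723,71)=(723*31+71)%997=550 h(278,278)=(278*31+278)%997=920 -> [550, 920]
  L3: h(550,920)=(550*31+920)%997=24 -> [24]
  root = 24 == target 24  ** MATCH **
Candidate B: set leaf[1] = 71 -> leaves = [23, 71, 28, 86, 71]
  L0: [23, 71, 28, 86, 71]
  L1: h(23,71)=(23*31+71)%997=784 h(28,86)=(28*31+86)%997=954 h(71,71)=(71*31+71)%997=278 -> [784, 954, 278]
  L2: h(784,954)=(784*31+954)%997=333 h(278,278)=(278*31+278)%997=920 -> [333, 920]
  L3: h(333,920)=(333*31+920)%997=276 -> [276]
  root = 276 != target 24
Candidate C: set leaf[4] = 25 -> leaves = [23, 10, 28, 86, 25]
  L0: [23, 10, 28, 86, 25]
  L1: h(23,10)=(23*31+10)%997=723 h(28,86)=(28*31+86)%997=954 h(25,25)=(25*31+25)%997=800 -> [723, 954, 800]
  L2: h(723,954)=(723*31+954)%997=436 h(800,800)=(800*31+800)%997=675 -> [436, 675]
  L3: h(436,675)=(436*31+675)%997=233 -> [233]
  root = 233 != target 24
Candidate D: set leaf[3] = 15 -> leaves = [23, 10, 28, 15, 71]
  L0: [23, 10, 28, 15, 71]
  L1: h(23,10)=(23*31+10)%997=723 h(28,15)=(28*31+15)%997=883 h(71,71)=(71*31+71)%997=278 -> [723, 883, 278]
  L2: h(723,883)=(723*31+883)%997=365 h(278,278)=(278*31+278)%997=920 -> [365, 920]
  L3: h(365,920)=(365*31+920)%997=271 -> [271]
  root = 271 != target 24
Candidate A produces the target root.

Answer: A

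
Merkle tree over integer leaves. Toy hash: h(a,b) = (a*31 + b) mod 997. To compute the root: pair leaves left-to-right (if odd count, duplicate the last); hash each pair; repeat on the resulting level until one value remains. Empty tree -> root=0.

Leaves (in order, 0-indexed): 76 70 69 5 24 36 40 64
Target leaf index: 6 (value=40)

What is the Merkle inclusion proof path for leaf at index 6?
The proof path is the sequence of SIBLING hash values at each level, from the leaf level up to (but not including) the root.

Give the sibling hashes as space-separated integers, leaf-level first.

L0 (leaves): [76, 70, 69, 5, 24, 36, 40, 64], target index=6
L1: h(76,70)=(76*31+70)%997=432 [pair 0] h(69,5)=(69*31+5)%997=150 [pair 1] h(24,36)=(24*31+36)%997=780 [pair 2] h(40,64)=(40*31+64)%997=307 [pair 3] -> [432, 150, 780, 307]
  Sibling for proof at L0: 64
L2: h(432,150)=(432*31+150)%997=581 [pair 0] h(780,307)=(780*31+307)%997=559 [pair 1] -> [581, 559]
  Sibling for proof at L1: 780
L3: h(581,559)=(581*31+559)%997=624 [pair 0] -> [624]
  Sibling for proof at L2: 581
Root: 624
Proof path (sibling hashes from leaf to root): [64, 780, 581]

Answer: 64 780 581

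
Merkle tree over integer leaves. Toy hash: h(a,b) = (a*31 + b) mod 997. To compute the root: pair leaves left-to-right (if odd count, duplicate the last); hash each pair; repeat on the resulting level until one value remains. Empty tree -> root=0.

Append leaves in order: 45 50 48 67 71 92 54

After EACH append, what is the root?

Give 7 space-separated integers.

Answer: 45 448 469 488 96 768 203

Derivation:
After append 45 (leaves=[45]):
  L0: [45]
  root=45
After append 50 (leaves=[45, 50]):
  L0: [45, 50]
  L1: h(45,50)=(45*31+50)%997=448 -> [448]
  root=448
After append 48 (leaves=[45, 50, 48]):
  L0: [45, 50, 48]
  L1: h(45,50)=(45*31+50)%997=448 h(48,48)=(48*31+48)%997=539 -> [448, 539]
  L2: h(448,539)=(448*31+539)%997=469 -> [469]
  root=469
After append 67 (leaves=[45, 50, 48, 67]):
  L0: [45, 50, 48, 67]
  L1: h(45,50)=(45*31+50)%997=448 h(48,67)=(48*31+67)%997=558 -> [448, 558]
  L2: h(448,558)=(448*31+558)%997=488 -> [488]
  root=488
After append 71 (leaves=[45, 50, 48, 67, 71]):
  L0: [45, 50, 48, 67, 71]
  L1: h(45,50)=(45*31+50)%997=448 h(48,67)=(48*31+67)%997=558 h(71,71)=(71*31+71)%997=278 -> [448, 558, 278]
  L2: h(448,558)=(448*31+558)%997=488 h(278,278)=(278*31+278)%997=920 -> [488, 920]
  L3: h(488,920)=(488*31+920)%997=96 -> [96]
  root=96
After append 92 (leaves=[45, 50, 48, 67, 71, 92]):
  L0: [45, 50, 48, 67, 71, 92]
  L1: h(45,50)=(45*31+50)%997=448 h(48,67)=(48*31+67)%997=558 h(71,92)=(71*31+92)%997=299 -> [448, 558, 299]
  L2: h(448,558)=(448*31+558)%997=488 h(299,299)=(299*31+299)%997=595 -> [488, 595]
  L3: h(488,595)=(488*31+595)%997=768 -> [768]
  root=768
After append 54 (leaves=[45, 50, 48, 67, 71, 92, 54]):
  L0: [45, 50, 48, 67, 71, 92, 54]
  L1: h(45,50)=(45*31+50)%997=448 h(48,67)=(48*31+67)%997=558 h(71,92)=(71*31+92)%997=299 h(54,54)=(54*31+54)%997=731 -> [448, 558, 299, 731]
  L2: h(448,558)=(448*31+558)%997=488 h(299,731)=(299*31+731)%997=30 -> [488, 30]
  L3: h(488,30)=(488*31+30)%997=203 -> [203]
  root=203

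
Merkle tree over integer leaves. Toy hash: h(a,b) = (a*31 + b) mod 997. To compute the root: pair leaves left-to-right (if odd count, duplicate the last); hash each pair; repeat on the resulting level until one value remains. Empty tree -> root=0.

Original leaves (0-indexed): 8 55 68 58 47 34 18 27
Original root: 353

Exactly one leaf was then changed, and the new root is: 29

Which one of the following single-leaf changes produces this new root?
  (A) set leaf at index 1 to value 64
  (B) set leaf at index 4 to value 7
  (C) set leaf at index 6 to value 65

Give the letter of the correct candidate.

Original leaves: [8, 55, 68, 58, 47, 34, 18, 27]
Target new root: 29
Try each candidate change and compute the resulting root:
Candidate A: set leaf[1] = 64 -> leaves = [8, 64, 68, 58, 47, 34, 18, 27]
  L0: [8, 64, 68, 58, 47, 34, 18, 27]
  L1: h(8,64)=(8*31+64)%997=312 h(68,58)=(68*31+58)%997=172 h(47,34)=(47*31+34)%997=494 h(18,27)=(18*31+27)%997=585 -> [312, 172, 494, 585]
  L2: h(312,172)=(312*31+172)%997=871 h(494,585)=(494*31+585)%997=944 -> [871, 944]
  L3: h(871,944)=(871*31+944)%997=29 -> [29]
  root = 29 == target 29  ** MATCH **
Candidate B: set leaf[4] = 7 -> leaves = [8, 55, 68, 58, 7, 34, 18, 27]
  L0: [8, 55, 68, 58, 7, 34, 18, 27]
  L1: h(8,55)=(8*31+55)%997=303 h(68,58)=(68*31+58)%997=172 h(7,34)=(7*31+34)%997=251 h(18,27)=(18*31+27)%997=585 -> [303, 172, 251, 585]
  L2: h(303,172)=(303*31+172)%997=592 h(251,585)=(251*31+585)%997=390 -> [592, 390]
  L3: h(592,390)=(592*31+390)%997=796 -> [796]
  root = 796 != target 29
Candidate C: set leaf[6] = 65 -> leaves = [8, 55, 68, 58, 47, 34, 65, 27]
  L0: [8, 55, 68, 58, 47, 34, 65, 27]
  L1: h(8,55)=(8*31+55)%997=303 h(68,58)=(68*31+58)%997=172 h(47,34)=(47*31+34)%997=494 h(65,27)=(65*31+27)%997=48 -> [303, 172, 494, 48]
  L2: h(303,172)=(303*31+172)%997=592 h(494,48)=(494*31+48)%997=407 -> [592, 407]
  L3: h(592,407)=(592*31+407)%997=813 -> [813]
  root = 813 != target 29
Candidate A produces the target root.

Answer: A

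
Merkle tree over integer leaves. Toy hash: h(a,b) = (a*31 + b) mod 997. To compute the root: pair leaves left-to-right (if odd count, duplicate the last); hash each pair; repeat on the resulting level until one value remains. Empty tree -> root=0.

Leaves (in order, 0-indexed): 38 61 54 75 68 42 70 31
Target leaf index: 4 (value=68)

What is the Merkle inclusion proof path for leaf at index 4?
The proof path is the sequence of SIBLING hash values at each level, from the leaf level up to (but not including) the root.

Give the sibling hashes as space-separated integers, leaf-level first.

L0 (leaves): [38, 61, 54, 75, 68, 42, 70, 31], target index=4
L1: h(38,61)=(38*31+61)%997=242 [pair 0] h(54,75)=(54*31+75)%997=752 [pair 1] h(68,42)=(68*31+42)%997=156 [pair 2] h(70,31)=(70*31+31)%997=207 [pair 3] -> [242, 752, 156, 207]
  Sibling for proof at L0: 42
L2: h(242,752)=(242*31+752)%997=278 [pair 0] h(156,207)=(156*31+207)%997=58 [pair 1] -> [278, 58]
  Sibling for proof at L1: 207
L3: h(278,58)=(278*31+58)%997=700 [pair 0] -> [700]
  Sibling for proof at L2: 278
Root: 700
Proof path (sibling hashes from leaf to root): [42, 207, 278]

Answer: 42 207 278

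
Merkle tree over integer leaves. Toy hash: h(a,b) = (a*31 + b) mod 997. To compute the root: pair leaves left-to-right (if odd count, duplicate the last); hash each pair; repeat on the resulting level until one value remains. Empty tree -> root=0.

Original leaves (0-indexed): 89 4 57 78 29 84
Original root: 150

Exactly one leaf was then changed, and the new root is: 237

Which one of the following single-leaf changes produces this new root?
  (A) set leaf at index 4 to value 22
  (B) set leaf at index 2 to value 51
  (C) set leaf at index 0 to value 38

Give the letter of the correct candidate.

Answer: C

Derivation:
Original leaves: [89, 4, 57, 78, 29, 84]
Target new root: 237
Try each candidate change and compute the resulting root:
Candidate A: set leaf[4] = 22 -> leaves = [89, 4, 57, 78, 22, 84]
  L0: [89, 4, 57, 78, 22, 84]
  L1: h(89,4)=(89*31+4)%997=769 h(57,78)=(57*31+78)%997=848 h(22,84)=(22*31+84)%997=766 -> [769, 848, 766]
  L2: h(769,848)=(769*31+848)%997=759 h(766,766)=(766*31+766)%997=584 -> [759, 584]
  L3: h(759,584)=(759*31+584)%997=185 -> [185]
  root = 185 != target 237
Candidate B: set leaf[2] = 51 -> leaves = [89, 4, 51, 78, 29, 84]
  L0: [89, 4, 51, 78, 29, 84]
  L1: h(89,4)=(89*31+4)%997=769 h(51,78)=(51*31+78)%997=662 h(29,84)=(29*31+84)%997=983 -> [769, 662, 983]
  L2: h(769,662)=(769*31+662)%997=573 h(983,983)=(983*31+983)%997=549 -> [573, 549]
  L3: h(573,549)=(573*31+549)%997=366 -> [366]
  root = 366 != target 237
Candidate C: set leaf[0] = 38 -> leaves = [38, 4, 57, 78, 29, 84]
  L0: [38, 4, 57, 78, 29, 84]
  L1: h(38,4)=(38*31+4)%997=185 h(57,78)=(57*31+78)%997=848 h(29,84)=(29*31+84)%997=983 -> [185, 848, 983]
  L2: h(185,848)=(185*31+848)%997=601 h(983,983)=(983*31+983)%997=549 -> [601, 549]
  L3: h(601,549)=(601*31+549)%997=237 -> [237]
  root = 237 == target 237  ** MATCH **
Candidate C produces the target root.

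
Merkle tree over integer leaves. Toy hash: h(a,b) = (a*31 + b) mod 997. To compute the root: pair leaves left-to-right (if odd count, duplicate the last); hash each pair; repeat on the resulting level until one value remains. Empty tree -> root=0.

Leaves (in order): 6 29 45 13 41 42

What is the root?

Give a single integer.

L0: [6, 29, 45, 13, 41, 42]
L1: h(6,29)=(6*31+29)%997=215 h(45,13)=(45*31+13)%997=411 h(41,42)=(41*31+42)%997=316 -> [215, 411, 316]
L2: h(215,411)=(215*31+411)%997=97 h(316,316)=(316*31+316)%997=142 -> [97, 142]
L3: h(97,142)=(97*31+142)%997=158 -> [158]

Answer: 158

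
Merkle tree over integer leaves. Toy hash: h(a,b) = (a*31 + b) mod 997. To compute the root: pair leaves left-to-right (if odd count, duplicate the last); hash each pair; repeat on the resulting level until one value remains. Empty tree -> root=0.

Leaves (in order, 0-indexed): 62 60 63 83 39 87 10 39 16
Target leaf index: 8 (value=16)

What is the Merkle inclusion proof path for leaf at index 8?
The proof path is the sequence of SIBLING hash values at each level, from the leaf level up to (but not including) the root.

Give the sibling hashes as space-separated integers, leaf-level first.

Answer: 16 512 432 385

Derivation:
L0 (leaves): [62, 60, 63, 83, 39, 87, 10, 39, 16], target index=8
L1: h(62,60)=(62*31+60)%997=985 [pair 0] h(63,83)=(63*31+83)%997=42 [pair 1] h(39,87)=(39*31+87)%997=299 [pair 2] h(10,39)=(10*31+39)%997=349 [pair 3] h(16,16)=(16*31+16)%997=512 [pair 4] -> [985, 42, 299, 349, 512]
  Sibling for proof at L0: 16
L2: h(985,42)=(985*31+42)%997=667 [pair 0] h(299,349)=(299*31+349)%997=645 [pair 1] h(512,512)=(512*31+512)%997=432 [pair 2] -> [667, 645, 432]
  Sibling for proof at L1: 512
L3: h(667,645)=(667*31+645)%997=385 [pair 0] h(432,432)=(432*31+432)%997=863 [pair 1] -> [385, 863]
  Sibling for proof at L2: 432
L4: h(385,863)=(385*31+863)%997=834 [pair 0] -> [834]
  Sibling for proof at L3: 385
Root: 834
Proof path (sibling hashes from leaf to root): [16, 512, 432, 385]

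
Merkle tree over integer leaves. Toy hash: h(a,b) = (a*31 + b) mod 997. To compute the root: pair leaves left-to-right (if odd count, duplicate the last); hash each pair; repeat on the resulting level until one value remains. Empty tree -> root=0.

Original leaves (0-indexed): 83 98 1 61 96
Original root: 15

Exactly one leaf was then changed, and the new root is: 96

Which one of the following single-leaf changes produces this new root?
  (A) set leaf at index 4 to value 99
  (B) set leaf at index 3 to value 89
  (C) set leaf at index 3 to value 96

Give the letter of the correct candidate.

Answer: A

Derivation:
Original leaves: [83, 98, 1, 61, 96]
Target new root: 96
Try each candidate change and compute the resulting root:
Candidate A: set leaf[4] = 99 -> leaves = [83, 98, 1, 61, 99]
  L0: [83, 98, 1, 61, 99]
  L1: h(83,98)=(83*31+98)%997=677 h(1,61)=(1*31+61)%997=92 h(99,99)=(99*31+99)%997=177 -> [677, 92, 177]
  L2: h(677,92)=(677*31+92)%997=142 h(177,177)=(177*31+177)%997=679 -> [142, 679]
  L3: h(142,679)=(142*31+679)%997=96 -> [96]
  root = 96 == target 96  ** MATCH **
Candidate B: set leaf[3] = 89 -> leaves = [83, 98, 1, 89, 96]
  L0: [83, 98, 1, 89, 96]
  L1: h(83,98)=(83*31+98)%997=677 h(1,89)=(1*31+89)%997=120 h(96,96)=(96*31+96)%997=81 -> [677, 120, 81]
  L2: h(677,120)=(677*31+120)%997=170 h(81,81)=(81*31+81)%997=598 -> [170, 598]
  L3: h(170,598)=(170*31+598)%997=883 -> [883]
  root = 883 != target 96
Candidate C: set leaf[3] = 96 -> leaves = [83, 98, 1, 96, 96]
  L0: [83, 98, 1, 96, 96]
  L1: h(83,98)=(83*31+98)%997=677 h(1,96)=(1*31+96)%997=127 h(96,96)=(96*31+96)%997=81 -> [677, 127, 81]
  L2: h(677,127)=(677*31+127)%997=177 h(81,81)=(81*31+81)%997=598 -> [177, 598]
  L3: h(177,598)=(177*31+598)%997=103 -> [103]
  root = 103 != target 96
Candidate A produces the target root.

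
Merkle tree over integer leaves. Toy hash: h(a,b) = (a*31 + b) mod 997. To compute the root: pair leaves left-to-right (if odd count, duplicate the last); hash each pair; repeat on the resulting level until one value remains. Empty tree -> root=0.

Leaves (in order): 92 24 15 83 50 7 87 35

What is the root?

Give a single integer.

L0: [92, 24, 15, 83, 50, 7, 87, 35]
L1: h(92,24)=(92*31+24)%997=882 h(15,83)=(15*31+83)%997=548 h(50,7)=(50*31+7)%997=560 h(87,35)=(87*31+35)%997=738 -> [882, 548, 560, 738]
L2: h(882,548)=(882*31+548)%997=971 h(560,738)=(560*31+738)%997=152 -> [971, 152]
L3: h(971,152)=(971*31+152)%997=343 -> [343]

Answer: 343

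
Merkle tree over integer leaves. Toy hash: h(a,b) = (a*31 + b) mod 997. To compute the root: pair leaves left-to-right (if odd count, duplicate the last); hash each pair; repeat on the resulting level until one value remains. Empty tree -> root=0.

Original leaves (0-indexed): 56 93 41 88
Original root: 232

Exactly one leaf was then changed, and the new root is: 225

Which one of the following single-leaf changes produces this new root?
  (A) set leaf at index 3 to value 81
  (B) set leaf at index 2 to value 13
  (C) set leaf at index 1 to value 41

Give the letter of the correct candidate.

Original leaves: [56, 93, 41, 88]
Target new root: 225
Try each candidate change and compute the resulting root:
Candidate A: set leaf[3] = 81 -> leaves = [56, 93, 41, 81]
  L0: [56, 93, 41, 81]
  L1: h(56,93)=(56*31+93)%997=832 h(41,81)=(41*31+81)%997=355 -> [832, 355]
  L2: h(832,355)=(832*31+355)%997=225 -> [225]
  root = 225 == target 225  ** MATCH **
Candidate B: set leaf[2] = 13 -> leaves = [56, 93, 13, 88]
  L0: [56, 93, 13, 88]
  L1: h(56,93)=(56*31+93)%997=832 h(13,88)=(13*31+88)%997=491 -> [832, 491]
  L2: h(832,491)=(832*31+491)%997=361 -> [361]
  root = 361 != target 225
Candidate C: set leaf[1] = 41 -> leaves = [56, 41, 41, 88]
  L0: [56, 41, 41, 88]
  L1: h(56,41)=(56*31+41)%997=780 h(41,88)=(41*31+88)%997=362 -> [780, 362]
  L2: h(780,362)=(780*31+362)%997=614 -> [614]
  root = 614 != target 225
Candidate A produces the target root.

Answer: A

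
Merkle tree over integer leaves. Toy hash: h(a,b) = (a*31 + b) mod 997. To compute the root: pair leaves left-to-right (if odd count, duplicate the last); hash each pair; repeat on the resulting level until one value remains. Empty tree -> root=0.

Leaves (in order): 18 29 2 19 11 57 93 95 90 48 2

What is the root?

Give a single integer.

Answer: 58

Derivation:
L0: [18, 29, 2, 19, 11, 57, 93, 95, 90, 48, 2]
L1: h(18,29)=(18*31+29)%997=587 h(2,19)=(2*31+19)%997=81 h(11,57)=(11*31+57)%997=398 h(93,95)=(93*31+95)%997=984 h(90,48)=(90*31+48)%997=844 h(2,2)=(2*31+2)%997=64 -> [587, 81, 398, 984, 844, 64]
L2: h(587,81)=(587*31+81)%997=332 h(398,984)=(398*31+984)%997=361 h(844,64)=(844*31+64)%997=306 -> [332, 361, 306]
L3: h(332,361)=(332*31+361)%997=683 h(306,306)=(306*31+306)%997=819 -> [683, 819]
L4: h(683,819)=(683*31+819)%997=58 -> [58]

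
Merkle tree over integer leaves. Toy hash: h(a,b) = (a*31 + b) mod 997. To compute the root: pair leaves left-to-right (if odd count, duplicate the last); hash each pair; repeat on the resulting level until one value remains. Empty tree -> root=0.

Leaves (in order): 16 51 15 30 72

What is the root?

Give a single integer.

L0: [16, 51, 15, 30, 72]
L1: h(16,51)=(16*31+51)%997=547 h(15,30)=(15*31+30)%997=495 h(72,72)=(72*31+72)%997=310 -> [547, 495, 310]
L2: h(547,495)=(547*31+495)%997=503 h(310,310)=(310*31+310)%997=947 -> [503, 947]
L3: h(503,947)=(503*31+947)%997=588 -> [588]

Answer: 588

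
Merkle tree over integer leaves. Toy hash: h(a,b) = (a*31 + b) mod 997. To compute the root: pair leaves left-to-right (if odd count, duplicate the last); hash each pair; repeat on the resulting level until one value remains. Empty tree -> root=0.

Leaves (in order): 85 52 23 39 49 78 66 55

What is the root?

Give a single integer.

Answer: 122

Derivation:
L0: [85, 52, 23, 39, 49, 78, 66, 55]
L1: h(85,52)=(85*31+52)%997=693 h(23,39)=(23*31+39)%997=752 h(49,78)=(49*31+78)%997=600 h(66,55)=(66*31+55)%997=107 -> [693, 752, 600, 107]
L2: h(693,752)=(693*31+752)%997=301 h(600,107)=(600*31+107)%997=761 -> [301, 761]
L3: h(301,761)=(301*31+761)%997=122 -> [122]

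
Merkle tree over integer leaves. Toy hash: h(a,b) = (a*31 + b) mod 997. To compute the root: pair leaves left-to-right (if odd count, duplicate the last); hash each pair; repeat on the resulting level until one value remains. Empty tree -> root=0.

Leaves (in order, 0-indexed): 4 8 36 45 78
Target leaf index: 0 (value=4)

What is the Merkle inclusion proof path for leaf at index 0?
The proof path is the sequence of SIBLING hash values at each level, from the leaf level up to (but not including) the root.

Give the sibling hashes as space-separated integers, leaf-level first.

L0 (leaves): [4, 8, 36, 45, 78], target index=0
L1: h(4,8)=(4*31+8)%997=132 [pair 0] h(36,45)=(36*31+45)%997=164 [pair 1] h(78,78)=(78*31+78)%997=502 [pair 2] -> [132, 164, 502]
  Sibling for proof at L0: 8
L2: h(132,164)=(132*31+164)%997=268 [pair 0] h(502,502)=(502*31+502)%997=112 [pair 1] -> [268, 112]
  Sibling for proof at L1: 164
L3: h(268,112)=(268*31+112)%997=444 [pair 0] -> [444]
  Sibling for proof at L2: 112
Root: 444
Proof path (sibling hashes from leaf to root): [8, 164, 112]

Answer: 8 164 112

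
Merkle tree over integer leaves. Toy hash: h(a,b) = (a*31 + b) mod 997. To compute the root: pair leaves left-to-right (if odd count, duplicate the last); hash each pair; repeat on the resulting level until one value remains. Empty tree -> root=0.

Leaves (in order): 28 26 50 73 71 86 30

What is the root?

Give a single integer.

Answer: 256

Derivation:
L0: [28, 26, 50, 73, 71, 86, 30]
L1: h(28,26)=(28*31+26)%997=894 h(50,73)=(50*31+73)%997=626 h(71,86)=(71*31+86)%997=293 h(30,30)=(30*31+30)%997=960 -> [894, 626, 293, 960]
L2: h(894,626)=(894*31+626)%997=424 h(293,960)=(293*31+960)%997=73 -> [424, 73]
L3: h(424,73)=(424*31+73)%997=256 -> [256]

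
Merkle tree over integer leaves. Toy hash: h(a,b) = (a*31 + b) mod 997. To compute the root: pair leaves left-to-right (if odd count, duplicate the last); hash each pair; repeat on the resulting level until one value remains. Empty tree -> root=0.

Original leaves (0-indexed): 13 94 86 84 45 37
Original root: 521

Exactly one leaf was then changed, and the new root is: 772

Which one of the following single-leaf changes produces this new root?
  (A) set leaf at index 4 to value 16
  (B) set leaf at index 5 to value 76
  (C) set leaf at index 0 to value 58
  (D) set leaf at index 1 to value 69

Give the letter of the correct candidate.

Original leaves: [13, 94, 86, 84, 45, 37]
Target new root: 772
Try each candidate change and compute the resulting root:
Candidate A: set leaf[4] = 16 -> leaves = [13, 94, 86, 84, 16, 37]
  L0: [13, 94, 86, 84, 16, 37]
  L1: h(13,94)=(13*31+94)%997=497 h(86,84)=(86*31+84)%997=756 h(16,37)=(16*31+37)%997=533 -> [497, 756, 533]
  L2: h(497,756)=(497*31+756)%997=211 h(533,533)=(533*31+533)%997=107 -> [211, 107]
  L3: h(211,107)=(211*31+107)%997=666 -> [666]
  root = 666 != target 772
Candidate B: set leaf[5] = 76 -> leaves = [13, 94, 86, 84, 45, 76]
  L0: [13, 94, 86, 84, 45, 76]
  L1: h(13,94)=(13*31+94)%997=497 h(86,84)=(86*31+84)%997=756 h(45,76)=(45*31+76)%997=474 -> [497, 756, 474]
  L2: h(497,756)=(497*31+756)%997=211 h(474,474)=(474*31+474)%997=213 -> [211, 213]
  L3: h(211,213)=(211*31+213)%997=772 -> [772]
  root = 772 == target 772  ** MATCH **
Candidate C: set leaf[0] = 58 -> leaves = [58, 94, 86, 84, 45, 37]
  L0: [58, 94, 86, 84, 45, 37]
  L1: h(58,94)=(58*31+94)%997=895 h(86,84)=(86*31+84)%997=756 h(45,37)=(45*31+37)%997=435 -> [895, 756, 435]
  L2: h(895,756)=(895*31+756)%997=585 h(435,435)=(435*31+435)%997=959 -> [585, 959]
  L3: h(585,959)=(585*31+959)%997=151 -> [151]
  root = 151 != target 772
Candidate D: set leaf[1] = 69 -> leaves = [13, 69, 86, 84, 45, 37]
  L0: [13, 69, 86, 84, 45, 37]
  L1: h(13,69)=(13*31+69)%997=472 h(86,84)=(86*31+84)%997=756 h(45,37)=(45*31+37)%997=435 -> [472, 756, 435]
  L2: h(472,756)=(472*31+756)%997=433 h(435,435)=(435*31+435)%997=959 -> [433, 959]
  L3: h(433,959)=(433*31+959)%997=424 -> [424]
  root = 424 != target 772
Candidate B produces the target root.

Answer: B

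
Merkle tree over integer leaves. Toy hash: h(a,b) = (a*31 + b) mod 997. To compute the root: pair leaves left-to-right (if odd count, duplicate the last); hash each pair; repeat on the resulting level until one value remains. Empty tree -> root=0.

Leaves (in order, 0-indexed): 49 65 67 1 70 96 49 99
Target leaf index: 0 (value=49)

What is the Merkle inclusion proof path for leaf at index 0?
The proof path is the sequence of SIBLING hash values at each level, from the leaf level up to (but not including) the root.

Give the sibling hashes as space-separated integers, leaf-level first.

L0 (leaves): [49, 65, 67, 1, 70, 96, 49, 99], target index=0
L1: h(49,65)=(49*31+65)%997=587 [pair 0] h(67,1)=(67*31+1)%997=84 [pair 1] h(70,96)=(70*31+96)%997=272 [pair 2] h(49,99)=(49*31+99)%997=621 [pair 3] -> [587, 84, 272, 621]
  Sibling for proof at L0: 65
L2: h(587,84)=(587*31+84)%997=335 [pair 0] h(272,621)=(272*31+621)%997=80 [pair 1] -> [335, 80]
  Sibling for proof at L1: 84
L3: h(335,80)=(335*31+80)%997=495 [pair 0] -> [495]
  Sibling for proof at L2: 80
Root: 495
Proof path (sibling hashes from leaf to root): [65, 84, 80]

Answer: 65 84 80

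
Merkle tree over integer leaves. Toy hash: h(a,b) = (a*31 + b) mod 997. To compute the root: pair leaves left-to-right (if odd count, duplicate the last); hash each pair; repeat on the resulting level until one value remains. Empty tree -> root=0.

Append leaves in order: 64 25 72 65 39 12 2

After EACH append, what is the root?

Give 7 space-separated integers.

Answer: 64 15 775 768 933 69 906

Derivation:
After append 64 (leaves=[64]):
  L0: [64]
  root=64
After append 25 (leaves=[64, 25]):
  L0: [64, 25]
  L1: h(64,25)=(64*31+25)%997=15 -> [15]
  root=15
After append 72 (leaves=[64, 25, 72]):
  L0: [64, 25, 72]
  L1: h(64,25)=(64*31+25)%997=15 h(72,72)=(72*31+72)%997=310 -> [15, 310]
  L2: h(15,310)=(15*31+310)%997=775 -> [775]
  root=775
After append 65 (leaves=[64, 25, 72, 65]):
  L0: [64, 25, 72, 65]
  L1: h(64,25)=(64*31+25)%997=15 h(72,65)=(72*31+65)%997=303 -> [15, 303]
  L2: h(15,303)=(15*31+303)%997=768 -> [768]
  root=768
After append 39 (leaves=[64, 25, 72, 65, 39]):
  L0: [64, 25, 72, 65, 39]
  L1: h(64,25)=(64*31+25)%997=15 h(72,65)=(72*31+65)%997=303 h(39,39)=(39*31+39)%997=251 -> [15, 303, 251]
  L2: h(15,303)=(15*31+303)%997=768 h(251,251)=(251*31+251)%997=56 -> [768, 56]
  L3: h(768,56)=(768*31+56)%997=933 -> [933]
  root=933
After append 12 (leaves=[64, 25, 72, 65, 39, 12]):
  L0: [64, 25, 72, 65, 39, 12]
  L1: h(64,25)=(64*31+25)%997=15 h(72,65)=(72*31+65)%997=303 h(39,12)=(39*31+12)%997=224 -> [15, 303, 224]
  L2: h(15,303)=(15*31+303)%997=768 h(224,224)=(224*31+224)%997=189 -> [768, 189]
  L3: h(768,189)=(768*31+189)%997=69 -> [69]
  root=69
After append 2 (leaves=[64, 25, 72, 65, 39, 12, 2]):
  L0: [64, 25, 72, 65, 39, 12, 2]
  L1: h(64,25)=(64*31+25)%997=15 h(72,65)=(72*31+65)%997=303 h(39,12)=(39*31+12)%997=224 h(2,2)=(2*31+2)%997=64 -> [15, 303, 224, 64]
  L2: h(15,303)=(15*31+303)%997=768 h(224,64)=(224*31+64)%997=29 -> [768, 29]
  L3: h(768,29)=(768*31+29)%997=906 -> [906]
  root=906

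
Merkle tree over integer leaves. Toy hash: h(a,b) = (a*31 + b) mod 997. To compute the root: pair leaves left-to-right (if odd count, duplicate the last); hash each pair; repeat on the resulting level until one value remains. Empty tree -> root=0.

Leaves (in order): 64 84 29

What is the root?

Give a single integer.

L0: [64, 84, 29]
L1: h(64,84)=(64*31+84)%997=74 h(29,29)=(29*31+29)%997=928 -> [74, 928]
L2: h(74,928)=(74*31+928)%997=231 -> [231]

Answer: 231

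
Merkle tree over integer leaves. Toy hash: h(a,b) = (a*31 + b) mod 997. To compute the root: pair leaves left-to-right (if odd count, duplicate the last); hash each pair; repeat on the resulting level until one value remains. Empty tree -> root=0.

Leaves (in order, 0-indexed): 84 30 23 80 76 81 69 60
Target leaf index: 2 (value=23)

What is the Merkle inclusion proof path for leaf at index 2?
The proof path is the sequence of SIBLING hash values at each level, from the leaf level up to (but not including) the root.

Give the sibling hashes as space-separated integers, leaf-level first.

L0 (leaves): [84, 30, 23, 80, 76, 81, 69, 60], target index=2
L1: h(84,30)=(84*31+30)%997=640 [pair 0] h(23,80)=(23*31+80)%997=793 [pair 1] h(76,81)=(76*31+81)%997=443 [pair 2] h(69,60)=(69*31+60)%997=205 [pair 3] -> [640, 793, 443, 205]
  Sibling for proof at L0: 80
L2: h(640,793)=(640*31+793)%997=693 [pair 0] h(443,205)=(443*31+205)%997=977 [pair 1] -> [693, 977]
  Sibling for proof at L1: 640
L3: h(693,977)=(693*31+977)%997=526 [pair 0] -> [526]
  Sibling for proof at L2: 977
Root: 526
Proof path (sibling hashes from leaf to root): [80, 640, 977]

Answer: 80 640 977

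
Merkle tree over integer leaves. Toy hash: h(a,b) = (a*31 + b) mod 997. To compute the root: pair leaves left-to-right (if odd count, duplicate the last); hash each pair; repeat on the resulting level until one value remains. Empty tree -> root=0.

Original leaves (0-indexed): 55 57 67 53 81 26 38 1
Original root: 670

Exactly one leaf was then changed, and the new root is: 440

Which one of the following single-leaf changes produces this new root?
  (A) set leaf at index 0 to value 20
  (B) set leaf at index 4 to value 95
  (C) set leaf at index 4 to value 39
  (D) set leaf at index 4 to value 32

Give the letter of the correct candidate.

Answer: D

Derivation:
Original leaves: [55, 57, 67, 53, 81, 26, 38, 1]
Target new root: 440
Try each candidate change and compute the resulting root:
Candidate A: set leaf[0] = 20 -> leaves = [20, 57, 67, 53, 81, 26, 38, 1]
  L0: [20, 57, 67, 53, 81, 26, 38, 1]
  L1: h(20,57)=(20*31+57)%997=677 h(67,53)=(67*31+53)%997=136 h(81,26)=(81*31+26)%997=543 h(38,1)=(38*31+1)%997=182 -> [677, 136, 543, 182]
  L2: h(677,136)=(677*31+136)%997=186 h(543,182)=(543*31+182)%997=66 -> [186, 66]
  L3: h(186,66)=(186*31+66)%997=847 -> [847]
  root = 847 != target 440
Candidate B: set leaf[4] = 95 -> leaves = [55, 57, 67, 53, 95, 26, 38, 1]
  L0: [55, 57, 67, 53, 95, 26, 38, 1]
  L1: h(55,57)=(55*31+57)%997=765 h(67,53)=(67*31+53)%997=136 h(95,26)=(95*31+26)%997=977 h(38,1)=(38*31+1)%997=182 -> [765, 136, 977, 182]
  L2: h(765,136)=(765*31+136)%997=920 h(977,182)=(977*31+182)%997=559 -> [920, 559]
  L3: h(920,559)=(920*31+559)%997=166 -> [166]
  root = 166 != target 440
Candidate C: set leaf[4] = 39 -> leaves = [55, 57, 67, 53, 39, 26, 38, 1]
  L0: [55, 57, 67, 53, 39, 26, 38, 1]
  L1: h(55,57)=(55*31+57)%997=765 h(67,53)=(67*31+53)%997=136 h(39,26)=(39*31+26)%997=238 h(38,1)=(38*31+1)%997=182 -> [765, 136, 238, 182]
  L2: h(765,136)=(765*31+136)%997=920 h(238,182)=(238*31+182)%997=581 -> [920, 581]
  L3: h(920,581)=(920*31+581)%997=188 -> [188]
  root = 188 != target 440
Candidate D: set leaf[4] = 32 -> leaves = [55, 57, 67, 53, 32, 26, 38, 1]
  L0: [55, 57, 67, 53, 32, 26, 38, 1]
  L1: h(55,57)=(55*31+57)%997=765 h(67,53)=(67*31+53)%997=136 h(32,26)=(32*31+26)%997=21 h(38,1)=(38*31+1)%997=182 -> [765, 136, 21, 182]
  L2: h(765,136)=(765*31+136)%997=920 h(21,182)=(21*31+182)%997=833 -> [920, 833]
  L3: h(920,833)=(920*31+833)%997=440 -> [440]
  root = 440 == target 440  ** MATCH **
Candidate D produces the target root.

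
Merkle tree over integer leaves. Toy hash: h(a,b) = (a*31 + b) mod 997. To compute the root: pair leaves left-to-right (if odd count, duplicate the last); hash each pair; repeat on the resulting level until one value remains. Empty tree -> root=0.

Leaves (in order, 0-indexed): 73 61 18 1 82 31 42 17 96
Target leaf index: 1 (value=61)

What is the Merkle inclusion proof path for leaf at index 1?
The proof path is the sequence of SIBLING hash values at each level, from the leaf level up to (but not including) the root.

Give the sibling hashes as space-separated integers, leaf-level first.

Answer: 73 559 325 193

Derivation:
L0 (leaves): [73, 61, 18, 1, 82, 31, 42, 17, 96], target index=1
L1: h(73,61)=(73*31+61)%997=330 [pair 0] h(18,1)=(18*31+1)%997=559 [pair 1] h(82,31)=(82*31+31)%997=579 [pair 2] h(42,17)=(42*31+17)%997=322 [pair 3] h(96,96)=(96*31+96)%997=81 [pair 4] -> [330, 559, 579, 322, 81]
  Sibling for proof at L0: 73
L2: h(330,559)=(330*31+559)%997=819 [pair 0] h(579,322)=(579*31+322)%997=325 [pair 1] h(81,81)=(81*31+81)%997=598 [pair 2] -> [819, 325, 598]
  Sibling for proof at L1: 559
L3: h(819,325)=(819*31+325)%997=789 [pair 0] h(598,598)=(598*31+598)%997=193 [pair 1] -> [789, 193]
  Sibling for proof at L2: 325
L4: h(789,193)=(789*31+193)%997=724 [pair 0] -> [724]
  Sibling for proof at L3: 193
Root: 724
Proof path (sibling hashes from leaf to root): [73, 559, 325, 193]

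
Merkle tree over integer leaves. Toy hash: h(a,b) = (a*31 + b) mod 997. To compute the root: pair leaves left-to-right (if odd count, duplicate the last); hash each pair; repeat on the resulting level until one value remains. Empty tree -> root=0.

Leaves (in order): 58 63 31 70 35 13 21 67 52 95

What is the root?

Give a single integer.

Answer: 551

Derivation:
L0: [58, 63, 31, 70, 35, 13, 21, 67, 52, 95]
L1: h(58,63)=(58*31+63)%997=864 h(31,70)=(31*31+70)%997=34 h(35,13)=(35*31+13)%997=101 h(21,67)=(21*31+67)%997=718 h(52,95)=(52*31+95)%997=710 -> [864, 34, 101, 718, 710]
L2: h(864,34)=(864*31+34)%997=896 h(101,718)=(101*31+718)%997=858 h(710,710)=(710*31+710)%997=786 -> [896, 858, 786]
L3: h(896,858)=(896*31+858)%997=718 h(786,786)=(786*31+786)%997=227 -> [718, 227]
L4: h(718,227)=(718*31+227)%997=551 -> [551]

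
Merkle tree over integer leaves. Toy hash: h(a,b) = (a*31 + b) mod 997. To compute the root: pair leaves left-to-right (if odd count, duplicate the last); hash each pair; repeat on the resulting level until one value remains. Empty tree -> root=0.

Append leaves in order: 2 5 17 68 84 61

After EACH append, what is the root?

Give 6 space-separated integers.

After append 2 (leaves=[2]):
  L0: [2]
  root=2
After append 5 (leaves=[2, 5]):
  L0: [2, 5]
  L1: h(2,5)=(2*31+5)%997=67 -> [67]
  root=67
After append 17 (leaves=[2, 5, 17]):
  L0: [2, 5, 17]
  L1: h(2,5)=(2*31+5)%997=67 h(17,17)=(17*31+17)%997=544 -> [67, 544]
  L2: h(67,544)=(67*31+544)%997=627 -> [627]
  root=627
After append 68 (leaves=[2, 5, 17, 68]):
  L0: [2, 5, 17, 68]
  L1: h(2,5)=(2*31+5)%997=67 h(17,68)=(17*31+68)%997=595 -> [67, 595]
  L2: h(67,595)=(67*31+595)%997=678 -> [678]
  root=678
After append 84 (leaves=[2, 5, 17, 68, 84]):
  L0: [2, 5, 17, 68, 84]
  L1: h(2,5)=(2*31+5)%997=67 h(17,68)=(17*31+68)%997=595 h(84,84)=(84*31+84)%997=694 -> [67, 595, 694]
  L2: h(67,595)=(67*31+595)%997=678 h(694,694)=(694*31+694)%997=274 -> [678, 274]
  L3: h(678,274)=(678*31+274)%997=355 -> [355]
  root=355
After append 61 (leaves=[2, 5, 17, 68, 84, 61]):
  L0: [2, 5, 17, 68, 84, 61]
  L1: h(2,5)=(2*31+5)%997=67 h(17,68)=(17*31+68)%997=595 h(84,61)=(84*31+61)%997=671 -> [67, 595, 671]
  L2: h(67,595)=(67*31+595)%997=678 h(671,671)=(671*31+671)%997=535 -> [678, 535]
  L3: h(678,535)=(678*31+535)%997=616 -> [616]
  root=616

Answer: 2 67 627 678 355 616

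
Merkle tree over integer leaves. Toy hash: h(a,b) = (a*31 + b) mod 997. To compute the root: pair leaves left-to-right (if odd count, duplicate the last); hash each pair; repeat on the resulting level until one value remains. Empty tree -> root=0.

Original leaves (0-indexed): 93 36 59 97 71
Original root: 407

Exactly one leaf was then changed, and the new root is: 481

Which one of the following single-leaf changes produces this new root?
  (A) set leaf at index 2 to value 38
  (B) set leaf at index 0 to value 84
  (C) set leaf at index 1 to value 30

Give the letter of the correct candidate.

Answer: B

Derivation:
Original leaves: [93, 36, 59, 97, 71]
Target new root: 481
Try each candidate change and compute the resulting root:
Candidate A: set leaf[2] = 38 -> leaves = [93, 36, 38, 97, 71]
  L0: [93, 36, 38, 97, 71]
  L1: h(93,36)=(93*31+36)%997=925 h(38,97)=(38*31+97)%997=278 h(71,71)=(71*31+71)%997=278 -> [925, 278, 278]
  L2: h(925,278)=(925*31+278)%997=40 h(278,278)=(278*31+278)%997=920 -> [40, 920]
  L3: h(40,920)=(40*31+920)%997=166 -> [166]
  root = 166 != target 481
Candidate B: set leaf[0] = 84 -> leaves = [84, 36, 59, 97, 71]
  L0: [84, 36, 59, 97, 71]
  L1: h(84,36)=(84*31+36)%997=646 h(59,97)=(59*31+97)%997=929 h(71,71)=(71*31+71)%997=278 -> [646, 929, 278]
  L2: h(646,929)=(646*31+929)%997=18 h(278,278)=(278*31+278)%997=920 -> [18, 920]
  L3: h(18,920)=(18*31+920)%997=481 -> [481]
  root = 481 == target 481  ** MATCH **
Candidate C: set leaf[1] = 30 -> leaves = [93, 30, 59, 97, 71]
  L0: [93, 30, 59, 97, 71]
  L1: h(93,30)=(93*31+30)%997=919 h(59,97)=(59*31+97)%997=929 h(71,71)=(71*31+71)%997=278 -> [919, 929, 278]
  L2: h(919,929)=(919*31+929)%997=505 h(278,278)=(278*31+278)%997=920 -> [505, 920]
  L3: h(505,920)=(505*31+920)%997=623 -> [623]
  root = 623 != target 481
Candidate B produces the target root.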